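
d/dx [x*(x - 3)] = 2*x - 3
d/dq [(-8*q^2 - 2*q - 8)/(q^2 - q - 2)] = 2*(5*q^2 + 24*q - 2)/(q^4 - 2*q^3 - 3*q^2 + 4*q + 4)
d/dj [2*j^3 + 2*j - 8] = 6*j^2 + 2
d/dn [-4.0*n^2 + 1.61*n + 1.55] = 1.61 - 8.0*n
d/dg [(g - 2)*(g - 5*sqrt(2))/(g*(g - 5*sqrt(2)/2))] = (4*g^2 + 5*sqrt(2)*g^2 - 40*sqrt(2)*g + 100)/(g^2*(2*g^2 - 10*sqrt(2)*g + 25))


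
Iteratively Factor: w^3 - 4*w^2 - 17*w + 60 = (w - 3)*(w^2 - w - 20) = (w - 5)*(w - 3)*(w + 4)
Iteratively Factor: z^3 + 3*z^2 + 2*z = (z + 2)*(z^2 + z) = (z + 1)*(z + 2)*(z)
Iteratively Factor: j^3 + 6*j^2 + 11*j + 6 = (j + 1)*(j^2 + 5*j + 6) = (j + 1)*(j + 2)*(j + 3)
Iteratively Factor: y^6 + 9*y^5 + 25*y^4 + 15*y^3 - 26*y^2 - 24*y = (y + 1)*(y^5 + 8*y^4 + 17*y^3 - 2*y^2 - 24*y) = (y + 1)*(y + 4)*(y^4 + 4*y^3 + y^2 - 6*y) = y*(y + 1)*(y + 4)*(y^3 + 4*y^2 + y - 6) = y*(y + 1)*(y + 3)*(y + 4)*(y^2 + y - 2) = y*(y + 1)*(y + 2)*(y + 3)*(y + 4)*(y - 1)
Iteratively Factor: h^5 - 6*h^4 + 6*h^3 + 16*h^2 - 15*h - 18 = (h - 2)*(h^4 - 4*h^3 - 2*h^2 + 12*h + 9) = (h - 2)*(h + 1)*(h^3 - 5*h^2 + 3*h + 9) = (h - 3)*(h - 2)*(h + 1)*(h^2 - 2*h - 3) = (h - 3)^2*(h - 2)*(h + 1)*(h + 1)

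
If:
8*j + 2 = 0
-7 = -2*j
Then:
No Solution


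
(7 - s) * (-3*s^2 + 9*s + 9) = 3*s^3 - 30*s^2 + 54*s + 63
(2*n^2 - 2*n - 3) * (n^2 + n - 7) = 2*n^4 - 19*n^2 + 11*n + 21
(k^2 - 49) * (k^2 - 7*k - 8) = k^4 - 7*k^3 - 57*k^2 + 343*k + 392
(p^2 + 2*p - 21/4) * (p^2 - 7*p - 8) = p^4 - 5*p^3 - 109*p^2/4 + 83*p/4 + 42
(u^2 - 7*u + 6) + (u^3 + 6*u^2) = u^3 + 7*u^2 - 7*u + 6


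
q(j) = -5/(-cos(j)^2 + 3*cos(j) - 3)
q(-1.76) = 1.39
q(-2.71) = 0.76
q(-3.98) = 0.92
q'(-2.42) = 0.44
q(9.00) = 0.76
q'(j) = -5*(-2*sin(j)*cos(j) + 3*sin(j))/(-cos(j)^2 + 3*cos(j) - 3)^2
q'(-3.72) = -0.33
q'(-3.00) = 0.07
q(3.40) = 0.73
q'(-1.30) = 2.31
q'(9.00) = -0.23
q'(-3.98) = -0.54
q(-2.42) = 0.86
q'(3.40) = 0.13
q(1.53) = 1.74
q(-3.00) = 0.72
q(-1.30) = 2.20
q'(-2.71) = 0.23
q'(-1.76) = 1.28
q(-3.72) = 0.80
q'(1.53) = -1.76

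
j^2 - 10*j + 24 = (j - 6)*(j - 4)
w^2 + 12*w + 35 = (w + 5)*(w + 7)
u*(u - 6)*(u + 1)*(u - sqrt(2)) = u^4 - 5*u^3 - sqrt(2)*u^3 - 6*u^2 + 5*sqrt(2)*u^2 + 6*sqrt(2)*u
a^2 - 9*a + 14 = (a - 7)*(a - 2)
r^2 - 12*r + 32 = (r - 8)*(r - 4)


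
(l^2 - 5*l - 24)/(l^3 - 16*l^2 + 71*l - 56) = (l + 3)/(l^2 - 8*l + 7)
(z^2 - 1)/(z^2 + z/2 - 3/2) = 2*(z + 1)/(2*z + 3)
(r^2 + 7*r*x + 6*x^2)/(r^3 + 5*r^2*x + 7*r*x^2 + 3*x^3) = (r + 6*x)/(r^2 + 4*r*x + 3*x^2)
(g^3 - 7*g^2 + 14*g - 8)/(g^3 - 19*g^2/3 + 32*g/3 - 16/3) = 3*(g - 2)/(3*g - 4)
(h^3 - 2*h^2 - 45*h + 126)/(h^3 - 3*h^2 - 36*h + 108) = (h + 7)/(h + 6)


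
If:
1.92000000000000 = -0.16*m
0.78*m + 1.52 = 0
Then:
No Solution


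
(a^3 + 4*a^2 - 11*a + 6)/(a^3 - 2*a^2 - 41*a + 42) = (a - 1)/(a - 7)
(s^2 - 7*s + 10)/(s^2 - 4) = (s - 5)/(s + 2)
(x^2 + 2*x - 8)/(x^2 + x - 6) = (x + 4)/(x + 3)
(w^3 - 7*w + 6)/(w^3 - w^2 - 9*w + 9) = (w - 2)/(w - 3)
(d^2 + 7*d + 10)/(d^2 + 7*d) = (d^2 + 7*d + 10)/(d*(d + 7))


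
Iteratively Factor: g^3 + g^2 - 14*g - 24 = (g + 2)*(g^2 - g - 12) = (g + 2)*(g + 3)*(g - 4)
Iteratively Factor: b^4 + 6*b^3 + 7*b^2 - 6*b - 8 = (b - 1)*(b^3 + 7*b^2 + 14*b + 8) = (b - 1)*(b + 4)*(b^2 + 3*b + 2) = (b - 1)*(b + 1)*(b + 4)*(b + 2)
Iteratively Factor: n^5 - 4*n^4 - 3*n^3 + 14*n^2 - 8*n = (n - 1)*(n^4 - 3*n^3 - 6*n^2 + 8*n) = (n - 4)*(n - 1)*(n^3 + n^2 - 2*n) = (n - 4)*(n - 1)*(n + 2)*(n^2 - n) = (n - 4)*(n - 1)^2*(n + 2)*(n)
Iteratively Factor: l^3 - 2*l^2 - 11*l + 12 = (l + 3)*(l^2 - 5*l + 4) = (l - 1)*(l + 3)*(l - 4)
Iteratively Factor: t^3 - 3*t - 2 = (t - 2)*(t^2 + 2*t + 1) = (t - 2)*(t + 1)*(t + 1)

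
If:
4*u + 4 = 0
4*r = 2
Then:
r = 1/2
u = -1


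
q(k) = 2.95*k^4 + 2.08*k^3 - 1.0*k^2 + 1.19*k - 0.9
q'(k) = 11.8*k^3 + 6.24*k^2 - 2.0*k + 1.19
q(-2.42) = 62.06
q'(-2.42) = -124.66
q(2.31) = 106.15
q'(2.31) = 175.32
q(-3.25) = 242.39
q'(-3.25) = -331.47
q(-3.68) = 418.54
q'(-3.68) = -495.01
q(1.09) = 6.07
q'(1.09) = 21.71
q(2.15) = 80.74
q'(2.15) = 143.01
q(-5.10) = 1686.84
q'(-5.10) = -1391.59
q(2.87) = 243.60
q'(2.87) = 325.80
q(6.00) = 4242.72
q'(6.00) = 2762.63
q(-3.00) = 169.32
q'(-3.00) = -255.25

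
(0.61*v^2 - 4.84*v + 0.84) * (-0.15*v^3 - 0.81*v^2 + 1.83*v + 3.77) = -0.0915*v^5 + 0.2319*v^4 + 4.9107*v^3 - 7.2379*v^2 - 16.7096*v + 3.1668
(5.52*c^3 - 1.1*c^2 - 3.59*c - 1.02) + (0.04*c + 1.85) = 5.52*c^3 - 1.1*c^2 - 3.55*c + 0.83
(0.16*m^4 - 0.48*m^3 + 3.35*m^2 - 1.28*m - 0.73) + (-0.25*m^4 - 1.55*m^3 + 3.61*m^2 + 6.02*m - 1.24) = -0.09*m^4 - 2.03*m^3 + 6.96*m^2 + 4.74*m - 1.97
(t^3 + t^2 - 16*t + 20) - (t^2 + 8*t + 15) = t^3 - 24*t + 5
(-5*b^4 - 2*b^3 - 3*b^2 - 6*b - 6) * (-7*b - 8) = 35*b^5 + 54*b^4 + 37*b^3 + 66*b^2 + 90*b + 48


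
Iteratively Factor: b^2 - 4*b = (b)*(b - 4)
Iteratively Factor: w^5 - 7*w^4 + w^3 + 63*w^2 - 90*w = (w + 3)*(w^4 - 10*w^3 + 31*w^2 - 30*w) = (w - 5)*(w + 3)*(w^3 - 5*w^2 + 6*w) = (w - 5)*(w - 3)*(w + 3)*(w^2 - 2*w) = (w - 5)*(w - 3)*(w - 2)*(w + 3)*(w)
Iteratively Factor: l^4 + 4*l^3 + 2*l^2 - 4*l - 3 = (l + 3)*(l^3 + l^2 - l - 1) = (l + 1)*(l + 3)*(l^2 - 1) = (l + 1)^2*(l + 3)*(l - 1)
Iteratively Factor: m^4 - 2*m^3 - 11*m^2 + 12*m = (m - 1)*(m^3 - m^2 - 12*m) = m*(m - 1)*(m^2 - m - 12) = m*(m - 1)*(m + 3)*(m - 4)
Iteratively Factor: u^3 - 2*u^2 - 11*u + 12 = (u - 1)*(u^2 - u - 12) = (u - 1)*(u + 3)*(u - 4)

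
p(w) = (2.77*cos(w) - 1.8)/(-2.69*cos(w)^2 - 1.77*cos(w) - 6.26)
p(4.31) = 0.48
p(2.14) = 0.54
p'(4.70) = -0.52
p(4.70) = 0.29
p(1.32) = 0.16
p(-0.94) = 0.02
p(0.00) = -0.09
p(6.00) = -0.08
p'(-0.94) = -0.28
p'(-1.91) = -0.44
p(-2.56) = 0.62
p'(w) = (-5.38*sin(w)*cos(w) - 1.77*sin(w))*(2.77*cos(w) - 1.8)/(-2.69*cos(w)^2 - 1.77*cos(w) - 6.26)^2 - 2.77*sin(w)/(-2.69*cos(w)^2 - 1.77*cos(w) - 6.26) = (-7.4513*cos(w)^2 + 9.684*cos(w) + 20.5262)*sin(w)/(7.2361*cos(w)^4 + 9.5226*cos(w)^3 + 36.8117*cos(w)^2 + 22.1604*cos(w) + 39.1876)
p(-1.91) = 0.46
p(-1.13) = 0.08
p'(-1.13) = -0.37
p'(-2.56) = -0.09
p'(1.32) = 0.46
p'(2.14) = 0.30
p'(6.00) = -0.06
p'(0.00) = 0.00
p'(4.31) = -0.40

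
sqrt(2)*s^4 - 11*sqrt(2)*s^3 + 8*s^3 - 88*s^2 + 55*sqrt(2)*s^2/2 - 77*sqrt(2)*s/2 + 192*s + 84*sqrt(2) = (s - 8)*(s - 3)*(s + 7*sqrt(2)/2)*(sqrt(2)*s + 1)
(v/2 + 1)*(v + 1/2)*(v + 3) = v^3/2 + 11*v^2/4 + 17*v/4 + 3/2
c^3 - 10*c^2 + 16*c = c*(c - 8)*(c - 2)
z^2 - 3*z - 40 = (z - 8)*(z + 5)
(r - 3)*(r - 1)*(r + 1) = r^3 - 3*r^2 - r + 3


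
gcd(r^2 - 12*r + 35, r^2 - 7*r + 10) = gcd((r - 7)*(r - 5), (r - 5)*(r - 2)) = r - 5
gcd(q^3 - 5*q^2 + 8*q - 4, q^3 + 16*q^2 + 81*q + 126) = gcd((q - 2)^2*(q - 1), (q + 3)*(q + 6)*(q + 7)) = 1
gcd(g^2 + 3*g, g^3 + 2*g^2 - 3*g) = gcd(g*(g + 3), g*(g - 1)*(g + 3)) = g^2 + 3*g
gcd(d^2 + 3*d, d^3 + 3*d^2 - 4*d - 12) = d + 3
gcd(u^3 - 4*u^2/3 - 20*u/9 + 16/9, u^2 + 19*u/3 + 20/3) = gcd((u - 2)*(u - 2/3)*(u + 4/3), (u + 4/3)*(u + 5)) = u + 4/3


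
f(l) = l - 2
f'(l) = 1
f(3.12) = 1.12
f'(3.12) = 1.00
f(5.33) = 3.33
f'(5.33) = 1.00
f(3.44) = 1.44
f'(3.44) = 1.00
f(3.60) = 1.60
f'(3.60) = 1.00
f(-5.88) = -7.88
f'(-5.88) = 1.00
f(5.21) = 3.21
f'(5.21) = 1.00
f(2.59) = 0.59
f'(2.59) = 1.00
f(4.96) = 2.96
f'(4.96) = 1.00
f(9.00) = 7.00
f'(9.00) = 1.00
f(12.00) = 10.00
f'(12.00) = 1.00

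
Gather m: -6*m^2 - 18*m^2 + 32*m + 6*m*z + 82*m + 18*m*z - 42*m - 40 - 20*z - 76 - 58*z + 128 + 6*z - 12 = -24*m^2 + m*(24*z + 72) - 72*z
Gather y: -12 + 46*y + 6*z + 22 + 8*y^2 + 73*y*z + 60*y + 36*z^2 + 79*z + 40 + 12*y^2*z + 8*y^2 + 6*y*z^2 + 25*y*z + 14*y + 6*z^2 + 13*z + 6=y^2*(12*z + 16) + y*(6*z^2 + 98*z + 120) + 42*z^2 + 98*z + 56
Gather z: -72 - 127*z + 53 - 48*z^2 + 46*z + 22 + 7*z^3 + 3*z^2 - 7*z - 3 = 7*z^3 - 45*z^2 - 88*z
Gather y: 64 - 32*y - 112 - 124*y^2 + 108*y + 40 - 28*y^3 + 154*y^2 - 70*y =-28*y^3 + 30*y^2 + 6*y - 8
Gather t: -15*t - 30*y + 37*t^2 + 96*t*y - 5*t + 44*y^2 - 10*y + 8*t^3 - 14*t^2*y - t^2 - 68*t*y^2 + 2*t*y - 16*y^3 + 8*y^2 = 8*t^3 + t^2*(36 - 14*y) + t*(-68*y^2 + 98*y - 20) - 16*y^3 + 52*y^2 - 40*y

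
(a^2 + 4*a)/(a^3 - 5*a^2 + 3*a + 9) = a*(a + 4)/(a^3 - 5*a^2 + 3*a + 9)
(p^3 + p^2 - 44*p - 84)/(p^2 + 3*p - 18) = (p^2 - 5*p - 14)/(p - 3)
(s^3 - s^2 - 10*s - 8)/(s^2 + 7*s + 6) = (s^2 - 2*s - 8)/(s + 6)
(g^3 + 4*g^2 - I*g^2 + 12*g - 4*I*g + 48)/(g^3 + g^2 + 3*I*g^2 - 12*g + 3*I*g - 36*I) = (g - 4*I)/(g - 3)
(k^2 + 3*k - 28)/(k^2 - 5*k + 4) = (k + 7)/(k - 1)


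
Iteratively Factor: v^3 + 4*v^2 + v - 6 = (v + 2)*(v^2 + 2*v - 3) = (v + 2)*(v + 3)*(v - 1)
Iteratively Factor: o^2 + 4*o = (o)*(o + 4)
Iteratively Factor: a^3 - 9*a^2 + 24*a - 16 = (a - 1)*(a^2 - 8*a + 16) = (a - 4)*(a - 1)*(a - 4)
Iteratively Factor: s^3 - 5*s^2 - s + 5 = (s + 1)*(s^2 - 6*s + 5) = (s - 5)*(s + 1)*(s - 1)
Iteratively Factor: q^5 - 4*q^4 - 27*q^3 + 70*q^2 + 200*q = (q + 4)*(q^4 - 8*q^3 + 5*q^2 + 50*q) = q*(q + 4)*(q^3 - 8*q^2 + 5*q + 50) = q*(q - 5)*(q + 4)*(q^2 - 3*q - 10) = q*(q - 5)^2*(q + 4)*(q + 2)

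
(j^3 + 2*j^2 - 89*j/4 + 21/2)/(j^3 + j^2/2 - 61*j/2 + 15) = (j - 7/2)/(j - 5)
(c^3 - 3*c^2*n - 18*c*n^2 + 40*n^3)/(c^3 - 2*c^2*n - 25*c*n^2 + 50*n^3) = (c + 4*n)/(c + 5*n)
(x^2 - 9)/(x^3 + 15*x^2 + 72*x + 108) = (x - 3)/(x^2 + 12*x + 36)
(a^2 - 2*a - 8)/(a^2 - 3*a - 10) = (a - 4)/(a - 5)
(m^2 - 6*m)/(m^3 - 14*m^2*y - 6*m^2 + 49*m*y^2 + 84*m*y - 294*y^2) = m/(m^2 - 14*m*y + 49*y^2)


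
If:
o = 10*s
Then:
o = 10*s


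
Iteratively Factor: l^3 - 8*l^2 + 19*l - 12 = (l - 1)*(l^2 - 7*l + 12) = (l - 4)*(l - 1)*(l - 3)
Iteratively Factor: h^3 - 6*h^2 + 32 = (h + 2)*(h^2 - 8*h + 16) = (h - 4)*(h + 2)*(h - 4)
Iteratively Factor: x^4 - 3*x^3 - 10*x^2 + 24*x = (x - 2)*(x^3 - x^2 - 12*x) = x*(x - 2)*(x^2 - x - 12) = x*(x - 4)*(x - 2)*(x + 3)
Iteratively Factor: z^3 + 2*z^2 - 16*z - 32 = (z - 4)*(z^2 + 6*z + 8) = (z - 4)*(z + 4)*(z + 2)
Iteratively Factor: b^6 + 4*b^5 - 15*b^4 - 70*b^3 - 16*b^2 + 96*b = (b)*(b^5 + 4*b^4 - 15*b^3 - 70*b^2 - 16*b + 96) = b*(b + 4)*(b^4 - 15*b^2 - 10*b + 24) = b*(b - 1)*(b + 4)*(b^3 + b^2 - 14*b - 24) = b*(b - 1)*(b + 3)*(b + 4)*(b^2 - 2*b - 8) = b*(b - 4)*(b - 1)*(b + 3)*(b + 4)*(b + 2)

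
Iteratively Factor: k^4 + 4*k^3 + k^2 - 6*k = (k)*(k^3 + 4*k^2 + k - 6) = k*(k + 3)*(k^2 + k - 2) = k*(k + 2)*(k + 3)*(k - 1)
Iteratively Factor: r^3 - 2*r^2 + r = (r - 1)*(r^2 - r) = r*(r - 1)*(r - 1)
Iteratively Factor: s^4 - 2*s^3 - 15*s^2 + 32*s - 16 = (s + 4)*(s^3 - 6*s^2 + 9*s - 4) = (s - 1)*(s + 4)*(s^2 - 5*s + 4) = (s - 1)^2*(s + 4)*(s - 4)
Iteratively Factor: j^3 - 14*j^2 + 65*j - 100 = (j - 5)*(j^2 - 9*j + 20) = (j - 5)^2*(j - 4)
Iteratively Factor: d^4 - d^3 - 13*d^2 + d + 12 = (d + 3)*(d^3 - 4*d^2 - d + 4) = (d - 4)*(d + 3)*(d^2 - 1) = (d - 4)*(d + 1)*(d + 3)*(d - 1)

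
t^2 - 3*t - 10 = (t - 5)*(t + 2)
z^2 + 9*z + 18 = (z + 3)*(z + 6)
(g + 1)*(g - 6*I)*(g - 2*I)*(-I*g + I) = -I*g^4 - 8*g^3 + 13*I*g^2 + 8*g - 12*I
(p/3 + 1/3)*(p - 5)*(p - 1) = p^3/3 - 5*p^2/3 - p/3 + 5/3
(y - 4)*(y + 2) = y^2 - 2*y - 8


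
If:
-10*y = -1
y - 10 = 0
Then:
No Solution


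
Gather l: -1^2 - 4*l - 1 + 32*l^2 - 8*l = 32*l^2 - 12*l - 2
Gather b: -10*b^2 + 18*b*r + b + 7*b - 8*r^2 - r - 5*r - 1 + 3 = -10*b^2 + b*(18*r + 8) - 8*r^2 - 6*r + 2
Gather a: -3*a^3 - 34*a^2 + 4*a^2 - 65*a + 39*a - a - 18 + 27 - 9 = -3*a^3 - 30*a^2 - 27*a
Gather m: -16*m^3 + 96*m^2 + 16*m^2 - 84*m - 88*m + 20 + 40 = -16*m^3 + 112*m^2 - 172*m + 60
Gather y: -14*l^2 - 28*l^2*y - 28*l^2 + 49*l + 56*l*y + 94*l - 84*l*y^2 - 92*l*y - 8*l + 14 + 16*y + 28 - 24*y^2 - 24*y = -42*l^2 + 135*l + y^2*(-84*l - 24) + y*(-28*l^2 - 36*l - 8) + 42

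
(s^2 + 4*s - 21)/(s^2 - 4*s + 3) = (s + 7)/(s - 1)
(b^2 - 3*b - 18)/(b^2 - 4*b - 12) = (b + 3)/(b + 2)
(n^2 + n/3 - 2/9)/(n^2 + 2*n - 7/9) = (3*n + 2)/(3*n + 7)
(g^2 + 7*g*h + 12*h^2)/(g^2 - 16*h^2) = (g + 3*h)/(g - 4*h)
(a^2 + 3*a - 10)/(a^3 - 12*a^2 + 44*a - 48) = (a + 5)/(a^2 - 10*a + 24)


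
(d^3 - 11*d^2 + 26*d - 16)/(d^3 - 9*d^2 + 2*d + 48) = (d^2 - 3*d + 2)/(d^2 - d - 6)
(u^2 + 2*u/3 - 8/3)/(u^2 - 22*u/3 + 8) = (u + 2)/(u - 6)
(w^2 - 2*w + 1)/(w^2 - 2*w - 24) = (-w^2 + 2*w - 1)/(-w^2 + 2*w + 24)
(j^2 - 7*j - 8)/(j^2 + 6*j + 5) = (j - 8)/(j + 5)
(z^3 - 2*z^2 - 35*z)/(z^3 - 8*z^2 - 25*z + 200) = z*(z - 7)/(z^2 - 13*z + 40)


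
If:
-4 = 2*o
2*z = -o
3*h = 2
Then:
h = 2/3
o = -2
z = 1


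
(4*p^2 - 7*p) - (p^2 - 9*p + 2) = 3*p^2 + 2*p - 2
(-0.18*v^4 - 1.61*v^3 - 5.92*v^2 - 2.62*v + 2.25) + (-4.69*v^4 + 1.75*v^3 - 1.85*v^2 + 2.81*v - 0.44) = -4.87*v^4 + 0.14*v^3 - 7.77*v^2 + 0.19*v + 1.81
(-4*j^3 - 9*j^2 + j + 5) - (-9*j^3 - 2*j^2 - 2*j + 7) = 5*j^3 - 7*j^2 + 3*j - 2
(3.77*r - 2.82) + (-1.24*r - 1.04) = 2.53*r - 3.86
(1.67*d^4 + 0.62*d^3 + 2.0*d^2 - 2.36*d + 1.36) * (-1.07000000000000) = -1.7869*d^4 - 0.6634*d^3 - 2.14*d^2 + 2.5252*d - 1.4552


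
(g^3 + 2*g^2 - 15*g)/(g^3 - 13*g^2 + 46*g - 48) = g*(g + 5)/(g^2 - 10*g + 16)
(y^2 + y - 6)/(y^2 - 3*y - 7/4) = 4*(-y^2 - y + 6)/(-4*y^2 + 12*y + 7)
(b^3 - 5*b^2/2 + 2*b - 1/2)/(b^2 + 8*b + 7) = (2*b^3 - 5*b^2 + 4*b - 1)/(2*(b^2 + 8*b + 7))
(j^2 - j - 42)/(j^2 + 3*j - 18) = (j - 7)/(j - 3)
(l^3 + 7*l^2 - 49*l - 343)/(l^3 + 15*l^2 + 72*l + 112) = (l^2 - 49)/(l^2 + 8*l + 16)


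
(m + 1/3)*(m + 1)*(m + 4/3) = m^3 + 8*m^2/3 + 19*m/9 + 4/9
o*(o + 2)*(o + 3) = o^3 + 5*o^2 + 6*o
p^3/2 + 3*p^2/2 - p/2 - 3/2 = (p/2 + 1/2)*(p - 1)*(p + 3)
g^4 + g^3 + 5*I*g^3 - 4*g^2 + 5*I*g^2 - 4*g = g*(g + 1)*(g + I)*(g + 4*I)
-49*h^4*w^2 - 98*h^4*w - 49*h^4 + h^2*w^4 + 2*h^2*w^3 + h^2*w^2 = (-7*h + w)*(7*h + w)*(h*w + h)^2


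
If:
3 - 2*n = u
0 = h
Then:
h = 0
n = 3/2 - u/2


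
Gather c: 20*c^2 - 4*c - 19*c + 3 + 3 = 20*c^2 - 23*c + 6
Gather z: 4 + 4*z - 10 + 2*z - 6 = 6*z - 12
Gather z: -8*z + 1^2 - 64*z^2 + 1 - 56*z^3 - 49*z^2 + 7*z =-56*z^3 - 113*z^2 - z + 2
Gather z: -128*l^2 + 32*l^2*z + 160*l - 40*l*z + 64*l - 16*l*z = -128*l^2 + 224*l + z*(32*l^2 - 56*l)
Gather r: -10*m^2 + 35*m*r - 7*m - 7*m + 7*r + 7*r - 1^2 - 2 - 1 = -10*m^2 - 14*m + r*(35*m + 14) - 4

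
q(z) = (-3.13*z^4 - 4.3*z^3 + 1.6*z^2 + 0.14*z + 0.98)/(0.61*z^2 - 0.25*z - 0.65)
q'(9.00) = -101.32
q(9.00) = -506.10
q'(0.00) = 0.36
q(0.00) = -1.51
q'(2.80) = -33.56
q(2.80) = -79.50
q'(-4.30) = 35.49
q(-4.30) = -59.66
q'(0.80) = 30.74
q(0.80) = 2.98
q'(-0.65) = 60.41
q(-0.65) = -9.52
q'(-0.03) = 0.63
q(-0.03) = -1.52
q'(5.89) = -69.09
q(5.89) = -240.99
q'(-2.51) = 18.15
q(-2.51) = -11.92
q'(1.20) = 2985.08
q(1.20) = 146.21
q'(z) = (0.25 - 1.22*z)*(-3.13*z^4 - 4.3*z^3 + 1.6*z^2 + 0.14*z + 0.98)/(0.61*z^2 - 0.25*z - 0.65)^2 + (-12.52*z^3 - 12.9*z^2 + 3.2*z + 0.14)/(0.61*z^2 - 0.25*z - 0.65)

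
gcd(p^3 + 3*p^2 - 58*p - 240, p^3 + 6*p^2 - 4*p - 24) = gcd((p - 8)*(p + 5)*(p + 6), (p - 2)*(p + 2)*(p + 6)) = p + 6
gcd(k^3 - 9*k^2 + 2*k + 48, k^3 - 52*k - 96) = k^2 - 6*k - 16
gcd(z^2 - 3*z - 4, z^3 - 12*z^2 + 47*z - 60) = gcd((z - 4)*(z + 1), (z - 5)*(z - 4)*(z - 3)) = z - 4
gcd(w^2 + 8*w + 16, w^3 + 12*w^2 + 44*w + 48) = w + 4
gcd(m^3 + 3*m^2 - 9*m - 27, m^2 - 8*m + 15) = m - 3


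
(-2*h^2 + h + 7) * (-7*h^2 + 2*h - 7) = 14*h^4 - 11*h^3 - 33*h^2 + 7*h - 49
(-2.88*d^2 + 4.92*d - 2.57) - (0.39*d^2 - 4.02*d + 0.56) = -3.27*d^2 + 8.94*d - 3.13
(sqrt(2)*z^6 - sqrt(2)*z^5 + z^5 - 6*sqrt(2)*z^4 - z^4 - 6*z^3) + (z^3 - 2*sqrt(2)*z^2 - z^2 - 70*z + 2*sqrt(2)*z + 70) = sqrt(2)*z^6 - sqrt(2)*z^5 + z^5 - 6*sqrt(2)*z^4 - z^4 - 5*z^3 - 2*sqrt(2)*z^2 - z^2 - 70*z + 2*sqrt(2)*z + 70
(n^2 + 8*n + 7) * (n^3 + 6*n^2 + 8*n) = n^5 + 14*n^4 + 63*n^3 + 106*n^2 + 56*n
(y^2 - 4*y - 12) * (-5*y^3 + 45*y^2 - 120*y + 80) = -5*y^5 + 65*y^4 - 240*y^3 + 20*y^2 + 1120*y - 960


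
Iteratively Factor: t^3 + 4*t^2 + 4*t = (t + 2)*(t^2 + 2*t) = t*(t + 2)*(t + 2)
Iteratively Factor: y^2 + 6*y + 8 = (y + 4)*(y + 2)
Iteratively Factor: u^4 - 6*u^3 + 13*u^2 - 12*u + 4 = (u - 2)*(u^3 - 4*u^2 + 5*u - 2) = (u - 2)*(u - 1)*(u^2 - 3*u + 2) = (u - 2)*(u - 1)^2*(u - 2)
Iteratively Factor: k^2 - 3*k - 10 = (k - 5)*(k + 2)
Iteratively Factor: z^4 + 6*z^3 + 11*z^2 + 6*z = (z + 1)*(z^3 + 5*z^2 + 6*z) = (z + 1)*(z + 2)*(z^2 + 3*z) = (z + 1)*(z + 2)*(z + 3)*(z)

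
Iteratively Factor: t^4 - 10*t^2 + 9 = (t - 1)*(t^3 + t^2 - 9*t - 9) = (t - 3)*(t - 1)*(t^2 + 4*t + 3) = (t - 3)*(t - 1)*(t + 1)*(t + 3)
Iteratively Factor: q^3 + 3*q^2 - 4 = (q - 1)*(q^2 + 4*q + 4) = (q - 1)*(q + 2)*(q + 2)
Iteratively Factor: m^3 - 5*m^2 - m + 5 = (m + 1)*(m^2 - 6*m + 5) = (m - 1)*(m + 1)*(m - 5)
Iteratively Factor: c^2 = (c)*(c)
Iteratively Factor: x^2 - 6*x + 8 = (x - 4)*(x - 2)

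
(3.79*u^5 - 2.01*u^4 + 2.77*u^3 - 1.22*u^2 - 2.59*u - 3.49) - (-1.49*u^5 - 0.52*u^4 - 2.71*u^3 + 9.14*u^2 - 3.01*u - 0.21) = 5.28*u^5 - 1.49*u^4 + 5.48*u^3 - 10.36*u^2 + 0.42*u - 3.28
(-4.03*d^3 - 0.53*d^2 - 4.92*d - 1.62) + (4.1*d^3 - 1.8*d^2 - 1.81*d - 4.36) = 0.0699999999999994*d^3 - 2.33*d^2 - 6.73*d - 5.98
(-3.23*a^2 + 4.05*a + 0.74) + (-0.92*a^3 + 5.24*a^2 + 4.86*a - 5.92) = -0.92*a^3 + 2.01*a^2 + 8.91*a - 5.18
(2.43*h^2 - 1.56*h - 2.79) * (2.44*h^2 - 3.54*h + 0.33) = 5.9292*h^4 - 12.4086*h^3 - 0.4833*h^2 + 9.3618*h - 0.9207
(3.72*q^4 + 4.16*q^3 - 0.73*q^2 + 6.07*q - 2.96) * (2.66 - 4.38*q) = -16.2936*q^5 - 8.3256*q^4 + 14.263*q^3 - 28.5284*q^2 + 29.111*q - 7.8736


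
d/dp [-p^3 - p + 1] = -3*p^2 - 1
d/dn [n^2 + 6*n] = 2*n + 6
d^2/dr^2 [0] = 0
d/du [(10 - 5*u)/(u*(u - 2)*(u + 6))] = 10*(u + 3)/(u^2*(u + 6)^2)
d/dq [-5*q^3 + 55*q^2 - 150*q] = -15*q^2 + 110*q - 150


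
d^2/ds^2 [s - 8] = 0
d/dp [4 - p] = -1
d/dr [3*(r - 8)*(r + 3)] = 6*r - 15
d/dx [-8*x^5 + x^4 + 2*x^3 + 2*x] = -40*x^4 + 4*x^3 + 6*x^2 + 2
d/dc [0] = 0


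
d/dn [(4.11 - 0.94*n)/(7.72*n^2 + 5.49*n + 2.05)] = (7.2568*n^2 - 63.4584*n - 24.4909)/(59.5984*n^4 + 84.7656*n^3 + 61.7921*n^2 + 22.509*n + 4.2025)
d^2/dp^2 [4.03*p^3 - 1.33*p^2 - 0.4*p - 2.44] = 24.18*p - 2.66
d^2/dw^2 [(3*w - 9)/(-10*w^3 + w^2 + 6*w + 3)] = 6*(4*(w - 3)*(-15*w^2 + w + 3)^2 + (30*w^2 - 2*w + (w - 3)*(30*w - 1) - 6)*(-10*w^3 + w^2 + 6*w + 3))/(-10*w^3 + w^2 + 6*w + 3)^3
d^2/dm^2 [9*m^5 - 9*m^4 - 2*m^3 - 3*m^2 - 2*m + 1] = 180*m^3 - 108*m^2 - 12*m - 6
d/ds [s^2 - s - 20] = 2*s - 1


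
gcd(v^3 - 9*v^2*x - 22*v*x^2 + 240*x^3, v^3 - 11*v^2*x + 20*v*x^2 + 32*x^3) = -v + 8*x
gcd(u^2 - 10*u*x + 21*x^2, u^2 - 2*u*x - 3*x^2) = -u + 3*x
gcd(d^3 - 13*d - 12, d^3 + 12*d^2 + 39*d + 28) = d + 1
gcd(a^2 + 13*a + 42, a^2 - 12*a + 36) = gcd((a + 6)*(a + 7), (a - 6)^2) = 1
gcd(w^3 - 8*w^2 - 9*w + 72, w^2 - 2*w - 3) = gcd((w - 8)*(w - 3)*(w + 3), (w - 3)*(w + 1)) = w - 3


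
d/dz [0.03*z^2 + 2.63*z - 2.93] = 0.06*z + 2.63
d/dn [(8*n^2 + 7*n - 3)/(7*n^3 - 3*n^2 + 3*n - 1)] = 2*(-28*n^4 - 49*n^3 + 54*n^2 - 17*n + 1)/(49*n^6 - 42*n^5 + 51*n^4 - 32*n^3 + 15*n^2 - 6*n + 1)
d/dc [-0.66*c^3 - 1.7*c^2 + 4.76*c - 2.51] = -1.98*c^2 - 3.4*c + 4.76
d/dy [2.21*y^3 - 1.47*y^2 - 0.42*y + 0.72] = 6.63*y^2 - 2.94*y - 0.42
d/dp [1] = 0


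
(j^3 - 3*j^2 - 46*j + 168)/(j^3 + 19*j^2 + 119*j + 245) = (j^2 - 10*j + 24)/(j^2 + 12*j + 35)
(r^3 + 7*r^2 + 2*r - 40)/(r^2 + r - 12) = (r^2 + 3*r - 10)/(r - 3)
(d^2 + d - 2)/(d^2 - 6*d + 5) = (d + 2)/(d - 5)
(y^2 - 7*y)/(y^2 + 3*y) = (y - 7)/(y + 3)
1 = 1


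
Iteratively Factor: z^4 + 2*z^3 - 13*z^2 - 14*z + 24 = (z - 3)*(z^3 + 5*z^2 + 2*z - 8) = (z - 3)*(z - 1)*(z^2 + 6*z + 8) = (z - 3)*(z - 1)*(z + 2)*(z + 4)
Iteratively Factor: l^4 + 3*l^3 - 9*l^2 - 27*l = (l)*(l^3 + 3*l^2 - 9*l - 27) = l*(l - 3)*(l^2 + 6*l + 9) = l*(l - 3)*(l + 3)*(l + 3)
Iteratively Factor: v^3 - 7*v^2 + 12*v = (v - 4)*(v^2 - 3*v) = v*(v - 4)*(v - 3)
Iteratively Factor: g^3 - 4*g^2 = (g)*(g^2 - 4*g) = g*(g - 4)*(g)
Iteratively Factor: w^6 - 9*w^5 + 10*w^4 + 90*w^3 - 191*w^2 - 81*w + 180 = (w + 1)*(w^5 - 10*w^4 + 20*w^3 + 70*w^2 - 261*w + 180) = (w - 4)*(w + 1)*(w^4 - 6*w^3 - 4*w^2 + 54*w - 45) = (w - 5)*(w - 4)*(w + 1)*(w^3 - w^2 - 9*w + 9) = (w - 5)*(w - 4)*(w + 1)*(w + 3)*(w^2 - 4*w + 3) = (w - 5)*(w - 4)*(w - 1)*(w + 1)*(w + 3)*(w - 3)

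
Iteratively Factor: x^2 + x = (x + 1)*(x)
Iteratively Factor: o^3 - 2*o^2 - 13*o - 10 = (o - 5)*(o^2 + 3*o + 2) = (o - 5)*(o + 2)*(o + 1)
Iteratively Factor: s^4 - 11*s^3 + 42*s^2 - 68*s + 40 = (s - 2)*(s^3 - 9*s^2 + 24*s - 20) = (s - 2)^2*(s^2 - 7*s + 10) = (s - 5)*(s - 2)^2*(s - 2)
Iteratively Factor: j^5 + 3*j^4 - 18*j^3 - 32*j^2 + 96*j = (j - 2)*(j^4 + 5*j^3 - 8*j^2 - 48*j) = (j - 2)*(j + 4)*(j^3 + j^2 - 12*j) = (j - 2)*(j + 4)^2*(j^2 - 3*j) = (j - 3)*(j - 2)*(j + 4)^2*(j)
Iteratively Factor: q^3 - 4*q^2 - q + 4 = (q + 1)*(q^2 - 5*q + 4) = (q - 4)*(q + 1)*(q - 1)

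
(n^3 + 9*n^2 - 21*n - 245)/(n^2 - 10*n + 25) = (n^2 + 14*n + 49)/(n - 5)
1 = 1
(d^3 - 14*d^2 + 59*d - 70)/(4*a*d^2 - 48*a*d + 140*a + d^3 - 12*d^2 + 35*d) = (d - 2)/(4*a + d)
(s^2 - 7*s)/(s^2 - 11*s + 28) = s/(s - 4)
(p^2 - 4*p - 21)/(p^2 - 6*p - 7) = (p + 3)/(p + 1)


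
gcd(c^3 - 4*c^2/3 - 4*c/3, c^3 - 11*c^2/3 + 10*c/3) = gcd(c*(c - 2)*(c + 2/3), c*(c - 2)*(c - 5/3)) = c^2 - 2*c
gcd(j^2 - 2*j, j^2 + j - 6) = j - 2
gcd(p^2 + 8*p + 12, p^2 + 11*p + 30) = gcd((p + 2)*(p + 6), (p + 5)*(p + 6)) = p + 6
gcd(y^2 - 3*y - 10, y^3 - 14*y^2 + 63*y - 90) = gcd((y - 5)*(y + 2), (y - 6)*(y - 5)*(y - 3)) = y - 5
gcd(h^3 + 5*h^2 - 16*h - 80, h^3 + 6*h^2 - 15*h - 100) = h^2 + h - 20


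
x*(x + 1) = x^2 + x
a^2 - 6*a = a*(a - 6)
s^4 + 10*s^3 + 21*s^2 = s^2*(s + 3)*(s + 7)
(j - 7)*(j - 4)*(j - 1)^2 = j^4 - 13*j^3 + 51*j^2 - 67*j + 28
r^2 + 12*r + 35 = (r + 5)*(r + 7)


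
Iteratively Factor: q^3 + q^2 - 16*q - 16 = (q - 4)*(q^2 + 5*q + 4) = (q - 4)*(q + 1)*(q + 4)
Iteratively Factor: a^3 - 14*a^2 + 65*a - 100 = (a - 5)*(a^2 - 9*a + 20) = (a - 5)^2*(a - 4)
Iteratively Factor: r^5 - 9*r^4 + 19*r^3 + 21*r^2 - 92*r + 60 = (r + 2)*(r^4 - 11*r^3 + 41*r^2 - 61*r + 30) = (r - 5)*(r + 2)*(r^3 - 6*r^2 + 11*r - 6) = (r - 5)*(r - 1)*(r + 2)*(r^2 - 5*r + 6) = (r - 5)*(r - 2)*(r - 1)*(r + 2)*(r - 3)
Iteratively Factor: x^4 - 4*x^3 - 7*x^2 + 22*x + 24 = (x + 2)*(x^3 - 6*x^2 + 5*x + 12) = (x - 3)*(x + 2)*(x^2 - 3*x - 4) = (x - 3)*(x + 1)*(x + 2)*(x - 4)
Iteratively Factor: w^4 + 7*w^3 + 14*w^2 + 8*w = (w + 4)*(w^3 + 3*w^2 + 2*w) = w*(w + 4)*(w^2 + 3*w + 2) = w*(w + 2)*(w + 4)*(w + 1)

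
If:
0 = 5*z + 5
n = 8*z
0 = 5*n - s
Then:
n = -8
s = -40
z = -1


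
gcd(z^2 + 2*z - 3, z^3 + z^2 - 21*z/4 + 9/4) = z + 3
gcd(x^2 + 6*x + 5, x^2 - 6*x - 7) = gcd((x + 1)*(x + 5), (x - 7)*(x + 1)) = x + 1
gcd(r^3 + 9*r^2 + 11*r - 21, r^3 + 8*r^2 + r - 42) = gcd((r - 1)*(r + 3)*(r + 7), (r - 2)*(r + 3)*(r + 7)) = r^2 + 10*r + 21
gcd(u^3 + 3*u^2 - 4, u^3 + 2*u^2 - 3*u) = u - 1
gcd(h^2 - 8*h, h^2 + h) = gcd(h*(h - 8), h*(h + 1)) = h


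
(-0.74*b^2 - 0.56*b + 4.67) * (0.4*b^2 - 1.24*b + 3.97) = -0.296*b^4 + 0.6936*b^3 - 0.3754*b^2 - 8.014*b + 18.5399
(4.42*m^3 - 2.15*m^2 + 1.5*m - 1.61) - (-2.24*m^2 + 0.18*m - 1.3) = 4.42*m^3 + 0.0900000000000003*m^2 + 1.32*m - 0.31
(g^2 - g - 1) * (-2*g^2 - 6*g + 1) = -2*g^4 - 4*g^3 + 9*g^2 + 5*g - 1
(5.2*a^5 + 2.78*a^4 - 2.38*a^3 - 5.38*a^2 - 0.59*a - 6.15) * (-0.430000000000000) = -2.236*a^5 - 1.1954*a^4 + 1.0234*a^3 + 2.3134*a^2 + 0.2537*a + 2.6445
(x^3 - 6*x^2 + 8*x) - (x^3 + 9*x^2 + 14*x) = -15*x^2 - 6*x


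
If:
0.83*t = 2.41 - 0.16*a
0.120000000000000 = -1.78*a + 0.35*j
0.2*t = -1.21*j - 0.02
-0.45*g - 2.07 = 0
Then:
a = -0.17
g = -4.60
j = -0.50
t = 2.94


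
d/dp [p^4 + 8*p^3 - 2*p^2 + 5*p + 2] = 4*p^3 + 24*p^2 - 4*p + 5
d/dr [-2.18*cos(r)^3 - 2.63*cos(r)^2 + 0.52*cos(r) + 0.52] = (6.54*cos(r)^2 + 5.26*cos(r) - 0.52)*sin(r)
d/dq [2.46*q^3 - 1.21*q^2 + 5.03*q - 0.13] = 7.38*q^2 - 2.42*q + 5.03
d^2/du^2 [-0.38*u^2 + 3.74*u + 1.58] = -0.760000000000000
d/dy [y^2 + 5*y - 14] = 2*y + 5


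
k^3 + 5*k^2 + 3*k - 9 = (k - 1)*(k + 3)^2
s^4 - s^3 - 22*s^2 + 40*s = s*(s - 4)*(s - 2)*(s + 5)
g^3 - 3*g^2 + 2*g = g*(g - 2)*(g - 1)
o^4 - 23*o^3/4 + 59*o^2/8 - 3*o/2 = o*(o - 4)*(o - 3/2)*(o - 1/4)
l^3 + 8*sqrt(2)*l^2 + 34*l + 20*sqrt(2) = (l + sqrt(2))*(l + 2*sqrt(2))*(l + 5*sqrt(2))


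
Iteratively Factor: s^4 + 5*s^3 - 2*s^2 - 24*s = (s - 2)*(s^3 + 7*s^2 + 12*s) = (s - 2)*(s + 3)*(s^2 + 4*s) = (s - 2)*(s + 3)*(s + 4)*(s)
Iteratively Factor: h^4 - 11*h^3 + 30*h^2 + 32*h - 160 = (h - 4)*(h^3 - 7*h^2 + 2*h + 40) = (h - 4)^2*(h^2 - 3*h - 10) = (h - 4)^2*(h + 2)*(h - 5)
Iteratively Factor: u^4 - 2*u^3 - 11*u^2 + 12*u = (u + 3)*(u^3 - 5*u^2 + 4*u) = (u - 4)*(u + 3)*(u^2 - u) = (u - 4)*(u - 1)*(u + 3)*(u)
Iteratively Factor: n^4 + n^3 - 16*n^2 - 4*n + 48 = (n + 2)*(n^3 - n^2 - 14*n + 24) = (n - 3)*(n + 2)*(n^2 + 2*n - 8) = (n - 3)*(n - 2)*(n + 2)*(n + 4)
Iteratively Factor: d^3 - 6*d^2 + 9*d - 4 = (d - 4)*(d^2 - 2*d + 1) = (d - 4)*(d - 1)*(d - 1)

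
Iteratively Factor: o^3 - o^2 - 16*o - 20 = (o - 5)*(o^2 + 4*o + 4) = (o - 5)*(o + 2)*(o + 2)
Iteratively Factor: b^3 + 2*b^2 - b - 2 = (b - 1)*(b^2 + 3*b + 2) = (b - 1)*(b + 2)*(b + 1)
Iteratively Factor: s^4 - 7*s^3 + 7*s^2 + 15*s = (s + 1)*(s^3 - 8*s^2 + 15*s) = (s - 5)*(s + 1)*(s^2 - 3*s) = (s - 5)*(s - 3)*(s + 1)*(s)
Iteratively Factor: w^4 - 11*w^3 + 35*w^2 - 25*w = (w - 5)*(w^3 - 6*w^2 + 5*w) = (w - 5)*(w - 1)*(w^2 - 5*w) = (w - 5)^2*(w - 1)*(w)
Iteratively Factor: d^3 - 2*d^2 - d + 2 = (d - 1)*(d^2 - d - 2) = (d - 2)*(d - 1)*(d + 1)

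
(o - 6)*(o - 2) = o^2 - 8*o + 12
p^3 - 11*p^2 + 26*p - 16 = (p - 8)*(p - 2)*(p - 1)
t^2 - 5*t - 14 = (t - 7)*(t + 2)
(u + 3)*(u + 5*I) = u^2 + 3*u + 5*I*u + 15*I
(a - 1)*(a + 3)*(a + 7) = a^3 + 9*a^2 + 11*a - 21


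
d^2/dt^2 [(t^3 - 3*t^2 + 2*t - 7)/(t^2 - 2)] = 2*(4*t^3 - 39*t^2 + 24*t - 26)/(t^6 - 6*t^4 + 12*t^2 - 8)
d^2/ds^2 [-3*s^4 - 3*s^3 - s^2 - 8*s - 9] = -36*s^2 - 18*s - 2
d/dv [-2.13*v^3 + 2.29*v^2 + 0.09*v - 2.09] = -6.39*v^2 + 4.58*v + 0.09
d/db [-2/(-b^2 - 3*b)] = 2*(-2*b - 3)/(b^2*(b + 3)^2)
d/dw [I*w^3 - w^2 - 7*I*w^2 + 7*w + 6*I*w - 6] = 3*I*w^2 - 2*w - 14*I*w + 7 + 6*I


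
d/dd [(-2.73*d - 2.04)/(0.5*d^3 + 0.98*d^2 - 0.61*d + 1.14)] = (2.73*d^3 + 5.7354*d^2 + 3.9984*d - 4.3566)/(0.25*d^6 + 0.98*d^5 + 0.3504*d^4 - 0.0556000000000001*d^3 + 2.6065*d^2 - 1.3908*d + 1.2996)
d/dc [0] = 0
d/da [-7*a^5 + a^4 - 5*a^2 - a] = -35*a^4 + 4*a^3 - 10*a - 1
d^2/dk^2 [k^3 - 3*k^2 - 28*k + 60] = 6*k - 6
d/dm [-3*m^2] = -6*m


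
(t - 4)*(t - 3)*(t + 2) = t^3 - 5*t^2 - 2*t + 24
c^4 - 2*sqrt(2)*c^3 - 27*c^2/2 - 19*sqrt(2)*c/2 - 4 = (c - 4*sqrt(2))*(c + sqrt(2)/2)^2*(c + sqrt(2))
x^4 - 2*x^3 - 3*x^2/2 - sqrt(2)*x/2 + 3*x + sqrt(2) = (x - 2)*(x - sqrt(2))*(x + sqrt(2)/2)^2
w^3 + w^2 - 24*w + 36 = (w - 3)*(w - 2)*(w + 6)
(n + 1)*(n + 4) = n^2 + 5*n + 4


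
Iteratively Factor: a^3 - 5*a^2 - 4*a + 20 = (a - 2)*(a^2 - 3*a - 10) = (a - 5)*(a - 2)*(a + 2)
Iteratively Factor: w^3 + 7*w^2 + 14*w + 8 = (w + 4)*(w^2 + 3*w + 2) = (w + 1)*(w + 4)*(w + 2)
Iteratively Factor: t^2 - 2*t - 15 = (t + 3)*(t - 5)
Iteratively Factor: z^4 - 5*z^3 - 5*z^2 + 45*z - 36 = (z - 1)*(z^3 - 4*z^2 - 9*z + 36) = (z - 4)*(z - 1)*(z^2 - 9) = (z - 4)*(z - 3)*(z - 1)*(z + 3)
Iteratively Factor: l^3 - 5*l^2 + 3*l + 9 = (l - 3)*(l^2 - 2*l - 3) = (l - 3)^2*(l + 1)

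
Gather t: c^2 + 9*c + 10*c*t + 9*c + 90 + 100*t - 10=c^2 + 18*c + t*(10*c + 100) + 80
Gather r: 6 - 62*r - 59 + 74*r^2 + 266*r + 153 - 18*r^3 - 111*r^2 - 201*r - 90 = -18*r^3 - 37*r^2 + 3*r + 10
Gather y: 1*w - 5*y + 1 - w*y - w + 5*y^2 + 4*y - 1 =5*y^2 + y*(-w - 1)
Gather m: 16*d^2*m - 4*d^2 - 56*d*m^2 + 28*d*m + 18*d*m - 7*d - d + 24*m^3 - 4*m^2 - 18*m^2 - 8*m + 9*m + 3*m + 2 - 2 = -4*d^2 - 8*d + 24*m^3 + m^2*(-56*d - 22) + m*(16*d^2 + 46*d + 4)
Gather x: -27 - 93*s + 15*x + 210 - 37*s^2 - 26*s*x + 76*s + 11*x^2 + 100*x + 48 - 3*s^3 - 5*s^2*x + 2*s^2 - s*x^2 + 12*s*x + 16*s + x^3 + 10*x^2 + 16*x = -3*s^3 - 35*s^2 - s + x^3 + x^2*(21 - s) + x*(-5*s^2 - 14*s + 131) + 231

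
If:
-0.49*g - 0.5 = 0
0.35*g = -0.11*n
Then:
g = -1.02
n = 3.25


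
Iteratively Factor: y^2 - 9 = (y + 3)*(y - 3)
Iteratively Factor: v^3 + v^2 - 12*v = (v - 3)*(v^2 + 4*v) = (v - 3)*(v + 4)*(v)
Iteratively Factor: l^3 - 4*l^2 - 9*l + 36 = (l - 4)*(l^2 - 9) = (l - 4)*(l - 3)*(l + 3)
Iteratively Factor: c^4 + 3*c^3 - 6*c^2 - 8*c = (c)*(c^3 + 3*c^2 - 6*c - 8) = c*(c + 4)*(c^2 - c - 2) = c*(c - 2)*(c + 4)*(c + 1)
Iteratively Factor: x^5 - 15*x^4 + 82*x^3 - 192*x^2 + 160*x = (x)*(x^4 - 15*x^3 + 82*x^2 - 192*x + 160) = x*(x - 5)*(x^3 - 10*x^2 + 32*x - 32) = x*(x - 5)*(x - 4)*(x^2 - 6*x + 8) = x*(x - 5)*(x - 4)^2*(x - 2)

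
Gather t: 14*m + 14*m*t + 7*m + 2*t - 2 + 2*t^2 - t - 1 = 21*m + 2*t^2 + t*(14*m + 1) - 3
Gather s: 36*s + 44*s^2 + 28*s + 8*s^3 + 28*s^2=8*s^3 + 72*s^2 + 64*s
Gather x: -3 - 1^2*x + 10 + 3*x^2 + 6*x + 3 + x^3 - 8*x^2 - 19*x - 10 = x^3 - 5*x^2 - 14*x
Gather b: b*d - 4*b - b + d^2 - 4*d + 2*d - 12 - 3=b*(d - 5) + d^2 - 2*d - 15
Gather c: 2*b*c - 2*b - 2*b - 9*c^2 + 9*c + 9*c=-4*b - 9*c^2 + c*(2*b + 18)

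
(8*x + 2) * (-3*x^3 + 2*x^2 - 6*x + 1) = -24*x^4 + 10*x^3 - 44*x^2 - 4*x + 2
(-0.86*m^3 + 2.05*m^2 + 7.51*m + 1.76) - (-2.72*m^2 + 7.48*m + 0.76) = -0.86*m^3 + 4.77*m^2 + 0.0299999999999994*m + 1.0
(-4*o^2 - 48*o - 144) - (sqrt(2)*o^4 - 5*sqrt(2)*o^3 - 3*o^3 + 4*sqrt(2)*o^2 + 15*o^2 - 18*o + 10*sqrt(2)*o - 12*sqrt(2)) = -sqrt(2)*o^4 + 3*o^3 + 5*sqrt(2)*o^3 - 19*o^2 - 4*sqrt(2)*o^2 - 30*o - 10*sqrt(2)*o - 144 + 12*sqrt(2)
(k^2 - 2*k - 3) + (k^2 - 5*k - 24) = 2*k^2 - 7*k - 27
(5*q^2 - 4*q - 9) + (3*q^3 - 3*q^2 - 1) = 3*q^3 + 2*q^2 - 4*q - 10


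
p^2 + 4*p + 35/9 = (p + 5/3)*(p + 7/3)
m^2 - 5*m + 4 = (m - 4)*(m - 1)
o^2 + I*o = o*(o + I)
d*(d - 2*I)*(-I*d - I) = -I*d^3 - 2*d^2 - I*d^2 - 2*d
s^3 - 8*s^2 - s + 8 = (s - 8)*(s - 1)*(s + 1)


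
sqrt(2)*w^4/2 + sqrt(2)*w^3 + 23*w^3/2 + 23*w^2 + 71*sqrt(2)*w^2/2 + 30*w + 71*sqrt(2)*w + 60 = (w + 2)*(w + 5*sqrt(2))*(w + 6*sqrt(2))*(sqrt(2)*w/2 + 1/2)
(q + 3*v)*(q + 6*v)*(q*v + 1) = q^3*v + 9*q^2*v^2 + q^2 + 18*q*v^3 + 9*q*v + 18*v^2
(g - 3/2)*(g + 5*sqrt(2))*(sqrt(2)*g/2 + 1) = sqrt(2)*g^3/2 - 3*sqrt(2)*g^2/4 + 6*g^2 - 9*g + 5*sqrt(2)*g - 15*sqrt(2)/2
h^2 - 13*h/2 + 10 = (h - 4)*(h - 5/2)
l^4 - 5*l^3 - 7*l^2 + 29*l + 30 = (l - 5)*(l - 3)*(l + 1)*(l + 2)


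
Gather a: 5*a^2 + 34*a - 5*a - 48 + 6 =5*a^2 + 29*a - 42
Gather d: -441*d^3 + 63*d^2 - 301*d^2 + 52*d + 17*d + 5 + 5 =-441*d^3 - 238*d^2 + 69*d + 10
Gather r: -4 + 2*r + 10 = 2*r + 6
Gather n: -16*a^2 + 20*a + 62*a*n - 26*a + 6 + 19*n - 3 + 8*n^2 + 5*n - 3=-16*a^2 - 6*a + 8*n^2 + n*(62*a + 24)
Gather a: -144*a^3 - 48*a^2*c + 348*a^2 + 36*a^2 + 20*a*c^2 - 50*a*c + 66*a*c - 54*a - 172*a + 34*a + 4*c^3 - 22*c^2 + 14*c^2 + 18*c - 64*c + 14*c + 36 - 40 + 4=-144*a^3 + a^2*(384 - 48*c) + a*(20*c^2 + 16*c - 192) + 4*c^3 - 8*c^2 - 32*c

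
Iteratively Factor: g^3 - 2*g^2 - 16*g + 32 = (g - 4)*(g^2 + 2*g - 8) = (g - 4)*(g + 4)*(g - 2)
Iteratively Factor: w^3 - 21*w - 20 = (w - 5)*(w^2 + 5*w + 4) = (w - 5)*(w + 1)*(w + 4)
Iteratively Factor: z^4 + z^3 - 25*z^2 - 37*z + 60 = (z - 1)*(z^3 + 2*z^2 - 23*z - 60) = (z - 1)*(z + 4)*(z^2 - 2*z - 15) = (z - 1)*(z + 3)*(z + 4)*(z - 5)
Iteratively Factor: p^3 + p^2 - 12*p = (p - 3)*(p^2 + 4*p) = (p - 3)*(p + 4)*(p)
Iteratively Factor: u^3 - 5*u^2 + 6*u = (u - 2)*(u^2 - 3*u) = u*(u - 2)*(u - 3)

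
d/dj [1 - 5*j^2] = -10*j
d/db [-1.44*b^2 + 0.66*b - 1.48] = 0.66 - 2.88*b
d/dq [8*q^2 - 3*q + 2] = 16*q - 3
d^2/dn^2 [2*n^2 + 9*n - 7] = 4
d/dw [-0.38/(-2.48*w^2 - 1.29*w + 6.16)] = (-1.8848*w - 0.4902)/(2.48*w^2 + 1.29*w - 6.16)^2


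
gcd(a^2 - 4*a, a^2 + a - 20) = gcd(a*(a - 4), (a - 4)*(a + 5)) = a - 4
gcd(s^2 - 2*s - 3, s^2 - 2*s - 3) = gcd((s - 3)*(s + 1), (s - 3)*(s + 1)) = s^2 - 2*s - 3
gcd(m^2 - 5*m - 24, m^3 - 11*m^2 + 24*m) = m - 8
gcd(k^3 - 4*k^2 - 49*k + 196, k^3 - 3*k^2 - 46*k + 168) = k^2 + 3*k - 28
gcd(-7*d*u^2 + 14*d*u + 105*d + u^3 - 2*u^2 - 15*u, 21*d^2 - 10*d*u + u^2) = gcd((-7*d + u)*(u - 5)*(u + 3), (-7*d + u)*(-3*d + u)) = -7*d + u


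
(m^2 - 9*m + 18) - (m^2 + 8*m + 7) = 11 - 17*m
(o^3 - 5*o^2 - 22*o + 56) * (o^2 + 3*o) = o^5 - 2*o^4 - 37*o^3 - 10*o^2 + 168*o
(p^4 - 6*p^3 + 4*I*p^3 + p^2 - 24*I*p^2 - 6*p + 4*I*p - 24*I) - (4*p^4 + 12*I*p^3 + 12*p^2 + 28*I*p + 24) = -3*p^4 - 6*p^3 - 8*I*p^3 - 11*p^2 - 24*I*p^2 - 6*p - 24*I*p - 24 - 24*I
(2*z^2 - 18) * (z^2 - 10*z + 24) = 2*z^4 - 20*z^3 + 30*z^2 + 180*z - 432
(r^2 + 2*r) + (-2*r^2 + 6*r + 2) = -r^2 + 8*r + 2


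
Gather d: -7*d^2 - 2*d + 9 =-7*d^2 - 2*d + 9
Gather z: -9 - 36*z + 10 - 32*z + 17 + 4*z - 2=16 - 64*z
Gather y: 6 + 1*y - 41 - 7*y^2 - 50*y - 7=-7*y^2 - 49*y - 42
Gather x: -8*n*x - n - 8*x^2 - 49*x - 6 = -n - 8*x^2 + x*(-8*n - 49) - 6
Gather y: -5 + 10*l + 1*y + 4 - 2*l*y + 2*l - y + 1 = -2*l*y + 12*l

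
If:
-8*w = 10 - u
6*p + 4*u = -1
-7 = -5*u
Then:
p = -11/10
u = 7/5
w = -43/40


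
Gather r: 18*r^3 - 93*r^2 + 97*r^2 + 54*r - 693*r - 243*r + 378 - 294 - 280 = 18*r^3 + 4*r^2 - 882*r - 196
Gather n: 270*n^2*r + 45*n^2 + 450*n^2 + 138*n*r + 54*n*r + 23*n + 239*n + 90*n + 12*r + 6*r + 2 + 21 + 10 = n^2*(270*r + 495) + n*(192*r + 352) + 18*r + 33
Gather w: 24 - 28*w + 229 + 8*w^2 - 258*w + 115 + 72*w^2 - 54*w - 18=80*w^2 - 340*w + 350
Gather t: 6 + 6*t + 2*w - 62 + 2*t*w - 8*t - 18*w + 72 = t*(2*w - 2) - 16*w + 16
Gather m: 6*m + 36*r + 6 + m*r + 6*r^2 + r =m*(r + 6) + 6*r^2 + 37*r + 6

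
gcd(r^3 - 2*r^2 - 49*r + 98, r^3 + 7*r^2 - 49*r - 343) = r^2 - 49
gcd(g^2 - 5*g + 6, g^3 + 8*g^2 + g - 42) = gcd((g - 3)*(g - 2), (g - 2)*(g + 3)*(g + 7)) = g - 2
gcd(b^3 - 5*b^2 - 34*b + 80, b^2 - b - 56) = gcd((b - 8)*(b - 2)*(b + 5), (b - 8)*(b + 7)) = b - 8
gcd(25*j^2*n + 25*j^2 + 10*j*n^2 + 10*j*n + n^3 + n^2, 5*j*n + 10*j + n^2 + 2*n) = 5*j + n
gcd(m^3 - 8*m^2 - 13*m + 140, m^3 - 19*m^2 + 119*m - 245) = m^2 - 12*m + 35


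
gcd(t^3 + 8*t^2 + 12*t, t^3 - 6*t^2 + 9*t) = t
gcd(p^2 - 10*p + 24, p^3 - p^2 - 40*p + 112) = p - 4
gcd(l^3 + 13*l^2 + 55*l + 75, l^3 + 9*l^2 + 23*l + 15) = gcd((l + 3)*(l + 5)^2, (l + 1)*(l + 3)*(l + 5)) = l^2 + 8*l + 15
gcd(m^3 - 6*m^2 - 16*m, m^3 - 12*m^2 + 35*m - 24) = m - 8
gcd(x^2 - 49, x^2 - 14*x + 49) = x - 7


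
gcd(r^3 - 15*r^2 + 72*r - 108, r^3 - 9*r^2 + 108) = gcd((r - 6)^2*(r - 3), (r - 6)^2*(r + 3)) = r^2 - 12*r + 36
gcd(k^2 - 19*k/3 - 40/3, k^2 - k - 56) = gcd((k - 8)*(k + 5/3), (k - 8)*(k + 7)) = k - 8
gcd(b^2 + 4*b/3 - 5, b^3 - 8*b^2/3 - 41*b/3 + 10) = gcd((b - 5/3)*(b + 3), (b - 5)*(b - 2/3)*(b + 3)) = b + 3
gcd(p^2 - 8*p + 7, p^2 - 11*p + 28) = p - 7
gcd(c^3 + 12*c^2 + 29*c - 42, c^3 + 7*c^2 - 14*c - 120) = c + 6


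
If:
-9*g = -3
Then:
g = 1/3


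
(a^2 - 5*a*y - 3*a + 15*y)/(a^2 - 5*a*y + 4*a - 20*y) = (a - 3)/(a + 4)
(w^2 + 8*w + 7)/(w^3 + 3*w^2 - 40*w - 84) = (w + 1)/(w^2 - 4*w - 12)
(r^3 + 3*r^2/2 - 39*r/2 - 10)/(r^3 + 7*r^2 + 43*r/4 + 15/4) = 2*(r - 4)/(2*r + 3)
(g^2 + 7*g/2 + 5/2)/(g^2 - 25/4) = 2*(g + 1)/(2*g - 5)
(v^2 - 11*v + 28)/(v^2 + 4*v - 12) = (v^2 - 11*v + 28)/(v^2 + 4*v - 12)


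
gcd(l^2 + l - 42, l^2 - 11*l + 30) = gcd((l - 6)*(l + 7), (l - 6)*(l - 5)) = l - 6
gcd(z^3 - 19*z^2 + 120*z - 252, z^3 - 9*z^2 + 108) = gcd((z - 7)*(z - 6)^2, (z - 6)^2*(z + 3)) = z^2 - 12*z + 36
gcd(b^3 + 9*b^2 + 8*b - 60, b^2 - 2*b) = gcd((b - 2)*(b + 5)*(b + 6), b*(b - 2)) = b - 2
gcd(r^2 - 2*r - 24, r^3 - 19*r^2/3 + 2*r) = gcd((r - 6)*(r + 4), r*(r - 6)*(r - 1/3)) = r - 6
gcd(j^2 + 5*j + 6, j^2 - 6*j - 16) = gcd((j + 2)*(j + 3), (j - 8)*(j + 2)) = j + 2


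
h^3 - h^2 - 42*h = h*(h - 7)*(h + 6)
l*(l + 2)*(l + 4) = l^3 + 6*l^2 + 8*l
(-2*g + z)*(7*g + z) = -14*g^2 + 5*g*z + z^2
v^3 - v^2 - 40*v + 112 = (v - 4)^2*(v + 7)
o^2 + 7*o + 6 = (o + 1)*(o + 6)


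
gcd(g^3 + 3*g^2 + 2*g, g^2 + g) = g^2 + g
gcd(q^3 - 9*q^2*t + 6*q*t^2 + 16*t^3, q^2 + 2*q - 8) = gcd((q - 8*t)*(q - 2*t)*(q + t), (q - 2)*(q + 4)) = 1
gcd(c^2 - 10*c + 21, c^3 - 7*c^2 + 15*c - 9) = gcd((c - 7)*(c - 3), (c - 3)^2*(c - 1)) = c - 3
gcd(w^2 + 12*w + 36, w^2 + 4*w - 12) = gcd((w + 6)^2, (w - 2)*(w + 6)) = w + 6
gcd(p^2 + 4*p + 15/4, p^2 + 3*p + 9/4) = p + 3/2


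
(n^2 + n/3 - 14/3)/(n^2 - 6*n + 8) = (n + 7/3)/(n - 4)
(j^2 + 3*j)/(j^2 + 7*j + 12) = j/(j + 4)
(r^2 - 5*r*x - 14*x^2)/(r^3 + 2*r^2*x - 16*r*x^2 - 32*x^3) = (-r + 7*x)/(-r^2 + 16*x^2)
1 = 1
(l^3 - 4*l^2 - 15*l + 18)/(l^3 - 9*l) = (l^2 - 7*l + 6)/(l*(l - 3))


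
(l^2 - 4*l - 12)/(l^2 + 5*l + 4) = (l^2 - 4*l - 12)/(l^2 + 5*l + 4)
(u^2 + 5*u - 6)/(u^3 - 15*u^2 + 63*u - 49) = (u + 6)/(u^2 - 14*u + 49)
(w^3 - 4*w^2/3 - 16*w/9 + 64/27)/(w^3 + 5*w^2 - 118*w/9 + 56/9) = (9*w^2 - 16)/(3*(3*w^2 + 19*w - 14))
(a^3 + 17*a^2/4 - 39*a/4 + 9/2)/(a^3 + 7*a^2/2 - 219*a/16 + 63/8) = 4*(a - 1)/(4*a - 7)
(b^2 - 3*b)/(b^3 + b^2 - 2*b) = (b - 3)/(b^2 + b - 2)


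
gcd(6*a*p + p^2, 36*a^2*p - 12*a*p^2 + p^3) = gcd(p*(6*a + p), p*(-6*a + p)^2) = p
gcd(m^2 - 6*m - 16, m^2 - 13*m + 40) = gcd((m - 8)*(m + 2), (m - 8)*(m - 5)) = m - 8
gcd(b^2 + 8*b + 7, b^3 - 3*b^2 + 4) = b + 1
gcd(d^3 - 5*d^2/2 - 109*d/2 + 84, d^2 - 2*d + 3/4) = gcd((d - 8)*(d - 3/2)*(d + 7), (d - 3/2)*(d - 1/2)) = d - 3/2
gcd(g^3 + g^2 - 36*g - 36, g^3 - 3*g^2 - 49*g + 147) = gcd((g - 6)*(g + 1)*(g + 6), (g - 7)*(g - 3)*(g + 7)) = 1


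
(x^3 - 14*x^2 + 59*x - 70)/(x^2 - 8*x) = (x^3 - 14*x^2 + 59*x - 70)/(x*(x - 8))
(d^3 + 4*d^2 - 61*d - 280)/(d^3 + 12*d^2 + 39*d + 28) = (d^2 - 3*d - 40)/(d^2 + 5*d + 4)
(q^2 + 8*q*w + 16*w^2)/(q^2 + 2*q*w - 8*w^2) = (q + 4*w)/(q - 2*w)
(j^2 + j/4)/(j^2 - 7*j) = (j + 1/4)/(j - 7)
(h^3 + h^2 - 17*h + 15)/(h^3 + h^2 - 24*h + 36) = (h^2 + 4*h - 5)/(h^2 + 4*h - 12)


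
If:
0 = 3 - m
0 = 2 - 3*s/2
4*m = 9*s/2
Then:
No Solution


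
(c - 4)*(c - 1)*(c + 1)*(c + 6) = c^4 + 2*c^3 - 25*c^2 - 2*c + 24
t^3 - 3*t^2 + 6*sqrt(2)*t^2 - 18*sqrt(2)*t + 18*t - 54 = (t - 3)*(t + 3*sqrt(2))^2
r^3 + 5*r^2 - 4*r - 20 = (r - 2)*(r + 2)*(r + 5)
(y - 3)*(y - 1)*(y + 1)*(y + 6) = y^4 + 3*y^3 - 19*y^2 - 3*y + 18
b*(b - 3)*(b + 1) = b^3 - 2*b^2 - 3*b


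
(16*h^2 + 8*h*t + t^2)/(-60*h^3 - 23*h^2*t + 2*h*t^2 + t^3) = (4*h + t)/(-15*h^2 - 2*h*t + t^2)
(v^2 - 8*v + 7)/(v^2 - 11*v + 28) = (v - 1)/(v - 4)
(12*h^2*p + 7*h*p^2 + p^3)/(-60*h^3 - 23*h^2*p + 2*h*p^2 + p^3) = p/(-5*h + p)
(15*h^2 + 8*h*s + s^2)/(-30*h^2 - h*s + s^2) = (3*h + s)/(-6*h + s)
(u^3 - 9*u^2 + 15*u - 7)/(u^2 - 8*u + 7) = u - 1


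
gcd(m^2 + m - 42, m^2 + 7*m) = m + 7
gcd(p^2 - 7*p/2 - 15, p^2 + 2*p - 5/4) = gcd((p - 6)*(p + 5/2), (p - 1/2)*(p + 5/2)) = p + 5/2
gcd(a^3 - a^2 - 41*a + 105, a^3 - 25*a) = a - 5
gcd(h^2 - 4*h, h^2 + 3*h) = h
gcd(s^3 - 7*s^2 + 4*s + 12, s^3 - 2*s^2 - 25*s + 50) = s - 2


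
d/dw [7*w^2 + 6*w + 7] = 14*w + 6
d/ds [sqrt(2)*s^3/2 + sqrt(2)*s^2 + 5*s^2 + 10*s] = 3*sqrt(2)*s^2/2 + 2*sqrt(2)*s + 10*s + 10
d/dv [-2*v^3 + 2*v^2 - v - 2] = -6*v^2 + 4*v - 1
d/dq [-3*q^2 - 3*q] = -6*q - 3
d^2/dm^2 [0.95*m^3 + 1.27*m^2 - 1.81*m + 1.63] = 5.7*m + 2.54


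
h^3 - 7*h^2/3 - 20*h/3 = h*(h - 4)*(h + 5/3)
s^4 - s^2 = s^2*(s - 1)*(s + 1)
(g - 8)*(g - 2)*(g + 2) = g^3 - 8*g^2 - 4*g + 32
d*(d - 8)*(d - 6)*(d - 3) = d^4 - 17*d^3 + 90*d^2 - 144*d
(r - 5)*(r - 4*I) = r^2 - 5*r - 4*I*r + 20*I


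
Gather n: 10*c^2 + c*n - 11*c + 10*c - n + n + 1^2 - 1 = 10*c^2 + c*n - c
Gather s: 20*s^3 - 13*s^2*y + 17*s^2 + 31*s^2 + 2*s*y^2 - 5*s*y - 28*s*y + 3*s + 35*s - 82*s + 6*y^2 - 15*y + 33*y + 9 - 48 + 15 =20*s^3 + s^2*(48 - 13*y) + s*(2*y^2 - 33*y - 44) + 6*y^2 + 18*y - 24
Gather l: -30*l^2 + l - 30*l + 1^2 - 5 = -30*l^2 - 29*l - 4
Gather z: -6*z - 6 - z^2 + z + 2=-z^2 - 5*z - 4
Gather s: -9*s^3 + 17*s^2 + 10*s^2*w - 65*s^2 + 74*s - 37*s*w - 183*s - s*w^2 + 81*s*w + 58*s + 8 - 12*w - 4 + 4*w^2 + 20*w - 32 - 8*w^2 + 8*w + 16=-9*s^3 + s^2*(10*w - 48) + s*(-w^2 + 44*w - 51) - 4*w^2 + 16*w - 12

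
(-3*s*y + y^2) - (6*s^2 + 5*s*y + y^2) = -6*s^2 - 8*s*y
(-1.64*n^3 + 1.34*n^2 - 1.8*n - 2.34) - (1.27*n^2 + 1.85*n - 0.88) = -1.64*n^3 + 0.0700000000000001*n^2 - 3.65*n - 1.46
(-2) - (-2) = 0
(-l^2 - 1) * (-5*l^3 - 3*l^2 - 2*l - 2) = 5*l^5 + 3*l^4 + 7*l^3 + 5*l^2 + 2*l + 2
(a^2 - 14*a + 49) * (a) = a^3 - 14*a^2 + 49*a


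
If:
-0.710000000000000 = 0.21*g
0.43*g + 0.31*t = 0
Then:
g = -3.38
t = 4.69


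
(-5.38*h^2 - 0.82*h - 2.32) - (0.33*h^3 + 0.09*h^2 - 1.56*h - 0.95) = -0.33*h^3 - 5.47*h^2 + 0.74*h - 1.37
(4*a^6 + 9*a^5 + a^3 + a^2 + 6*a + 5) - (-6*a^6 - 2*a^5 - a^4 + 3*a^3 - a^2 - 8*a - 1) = 10*a^6 + 11*a^5 + a^4 - 2*a^3 + 2*a^2 + 14*a + 6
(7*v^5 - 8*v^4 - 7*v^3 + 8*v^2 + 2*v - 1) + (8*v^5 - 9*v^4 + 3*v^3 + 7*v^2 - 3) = 15*v^5 - 17*v^4 - 4*v^3 + 15*v^2 + 2*v - 4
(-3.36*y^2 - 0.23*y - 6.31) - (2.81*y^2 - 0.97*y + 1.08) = -6.17*y^2 + 0.74*y - 7.39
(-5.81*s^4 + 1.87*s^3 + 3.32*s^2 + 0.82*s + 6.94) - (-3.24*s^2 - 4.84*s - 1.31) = -5.81*s^4 + 1.87*s^3 + 6.56*s^2 + 5.66*s + 8.25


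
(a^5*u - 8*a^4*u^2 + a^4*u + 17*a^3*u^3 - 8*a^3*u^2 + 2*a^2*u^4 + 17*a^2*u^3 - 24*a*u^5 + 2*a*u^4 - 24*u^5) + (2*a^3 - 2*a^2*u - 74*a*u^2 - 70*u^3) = a^5*u - 8*a^4*u^2 + a^4*u + 17*a^3*u^3 - 8*a^3*u^2 + 2*a^3 + 2*a^2*u^4 + 17*a^2*u^3 - 2*a^2*u - 24*a*u^5 + 2*a*u^4 - 74*a*u^2 - 24*u^5 - 70*u^3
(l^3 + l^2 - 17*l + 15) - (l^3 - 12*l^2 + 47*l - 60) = 13*l^2 - 64*l + 75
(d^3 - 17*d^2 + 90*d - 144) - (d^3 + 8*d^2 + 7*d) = -25*d^2 + 83*d - 144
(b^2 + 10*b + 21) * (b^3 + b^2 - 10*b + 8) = b^5 + 11*b^4 + 21*b^3 - 71*b^2 - 130*b + 168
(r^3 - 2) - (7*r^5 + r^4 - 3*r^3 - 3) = -7*r^5 - r^4 + 4*r^3 + 1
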